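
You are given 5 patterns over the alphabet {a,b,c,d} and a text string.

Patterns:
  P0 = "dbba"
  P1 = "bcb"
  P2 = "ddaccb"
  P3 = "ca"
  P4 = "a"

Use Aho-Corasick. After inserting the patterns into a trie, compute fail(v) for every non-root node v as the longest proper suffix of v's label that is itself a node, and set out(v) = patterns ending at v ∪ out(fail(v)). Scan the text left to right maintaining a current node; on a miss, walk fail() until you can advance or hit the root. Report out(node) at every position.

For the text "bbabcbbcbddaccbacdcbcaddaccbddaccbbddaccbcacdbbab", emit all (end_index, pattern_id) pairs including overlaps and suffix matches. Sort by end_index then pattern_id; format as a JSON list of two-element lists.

Construct AC machine:
Trie nodes:
  n0 'ε': a→15 b→5 c→13 d→1
  n1 'd': b→2 d→8
  n2 'db': b→3
  n3 'dbb': a→4
  n4 'dbba': ·  [P0 ends]
  n5 'b': c→6
  n6 'bc': b→7
  n7 'bcb': ·  [P1 ends]
  n8 'dd': a→9
  n9 'dda': c→10
  n10 'ddac': c→11
  n11 'ddacc': b→12
  n12 'ddaccb': ·  [P2 ends]
  n13 'c': a→14
  n14 'ca': ·  [P3 ends]
  n15 'a': ·  [P4 ends]

Failure links (BFS by depth):
  n1('d'): parent n0 fail=0; on 'd' 0 → fail=0;  out ∅∪∅=∅
  n5('b'): parent n0 fail=0; on 'b' 0 → fail=0;  out ∅∪∅=∅
  n13('c'): parent n0 fail=0; on 'c' 0 → fail=0;  out ∅∪∅=∅
  n15('a'): parent n0 fail=0; on 'a' 0 → fail=0;  out {4}∪∅={4}
  n2('db'): parent n1 fail=0; on 'b' 0 → fail=5;  out ∅∪∅=∅
  n6('bc'): parent n5 fail=0; on 'c' 0 → fail=13;  out ∅∪∅=∅
  n8('dd'): parent n1 fail=0; on 'd' 0 → fail=1;  out ∅∪∅=∅
  n14('ca'): parent n13 fail=0; on 'a' 0 → fail=15;  out {3}∪{4}={3,4}
  n3('dbb'): parent n2 fail=5; on 'b' 5→0 → fail=5;  out ∅∪∅=∅
  n7('bcb'): parent n6 fail=13; on 'b' 13→0 → fail=5;  out {1}∪∅={1}
  n9('dda'): parent n8 fail=1; on 'a' 1→0 → fail=15;  out ∅∪{4}={4}
  n4('dbba'): parent n3 fail=5; on 'a' 5→0 → fail=15;  out {0}∪{4}={0,4}
  n10('ddac'): parent n9 fail=15; on 'c' 15→0 → fail=13;  out ∅∪∅=∅
  n11('ddacc'): parent n10 fail=13; on 'c' 13→0 → fail=13;  out ∅∪∅=∅
  n12('ddaccb'): parent n11 fail=13; on 'b' 13→0 → fail=5;  out {2}∪∅={2}

Scan:
pos 0 'b': at 5
pos 1 'b': at 5 (via fail)
pos 2 'a': at 15 (via fail)  ** P4@[2:2]
pos 3 'b': at 5 (via fail)
pos 4 'c': at 6
pos 5 'b': at 7  ** P1@[3:5]
pos 6 'b': at 5 (via fail)
pos 7 'c': at 6
pos 8 'b': at 7  ** P1@[6:8]
pos 9 'd': at 1 (via fail)
pos 10 'd': at 8
pos 11 'a': at 9  ** P4@[11:11]
pos 12 'c': at 10
pos 13 'c': at 11
pos 14 'b': at 12  ** P2@[9:14]
pos 15 'a': at 15 (via fail)  ** P4@[15:15]
pos 16 'c': at 13 (via fail)
pos 17 'd': at 1 (via fail)
pos 18 'c': at 13 (via fail)
pos 19 'b': at 5 (via fail)
pos 20 'c': at 6
pos 21 'a': at 14 (via fail)  ** P3@[20:21],P4@[21:21]
pos 22 'd': at 1 (via fail)
pos 23 'd': at 8
pos 24 'a': at 9  ** P4@[24:24]
pos 25 'c': at 10
pos 26 'c': at 11
pos 27 'b': at 12  ** P2@[22:27]
pos 28 'd': at 1 (via fail)
pos 29 'd': at 8
pos 30 'a': at 9  ** P4@[30:30]
pos 31 'c': at 10
pos 32 'c': at 11
pos 33 'b': at 12  ** P2@[28:33]
pos 34 'b': at 5 (via fail)
pos 35 'd': at 1 (via fail)
pos 36 'd': at 8
pos 37 'a': at 9  ** P4@[37:37]
pos 38 'c': at 10
pos 39 'c': at 11
pos 40 'b': at 12  ** P2@[35:40]
pos 41 'c': at 6 (via fail)
pos 42 'a': at 14 (via fail)  ** P3@[41:42],P4@[42:42]
pos 43 'c': at 13 (via fail)
pos 44 'd': at 1 (via fail)
pos 45 'b': at 2
pos 46 'b': at 3
pos 47 'a': at 4  ** P0@[44:47],P4@[47:47]
pos 48 'b': at 5 (via fail)

Matches: [[2,4],[5,1],[8,1],[11,4],[14,2],[15,4],[21,3],[21,4],[24,4],[27,2],[30,4],[33,2],[37,4],[40,2],[42,3],[42,4],[47,0],[47,4]]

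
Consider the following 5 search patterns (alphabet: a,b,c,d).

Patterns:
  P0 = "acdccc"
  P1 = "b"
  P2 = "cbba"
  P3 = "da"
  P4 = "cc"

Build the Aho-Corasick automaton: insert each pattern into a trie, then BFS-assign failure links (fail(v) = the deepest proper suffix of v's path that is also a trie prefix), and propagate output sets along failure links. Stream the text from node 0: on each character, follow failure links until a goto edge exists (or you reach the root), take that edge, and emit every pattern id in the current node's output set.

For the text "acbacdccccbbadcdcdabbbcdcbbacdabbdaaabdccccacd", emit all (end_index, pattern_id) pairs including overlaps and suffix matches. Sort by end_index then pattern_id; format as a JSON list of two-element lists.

Construct AC machine:
Trie nodes:
  n0 'ε': a→1 b→7 c→8 d→12
  n1 'a': c→2
  n2 'ac': d→3
  n3 'acd': c→4
  n4 'acdc': c→5
  n5 'acdcc': c→6
  n6 'acdccc': ·  [P0 ends]
  n7 'b': ·  [P1 ends]
  n8 'c': b→9 c→14
  n9 'cb': b→10
  n10 'cbb': a→11
  n11 'cbba': ·  [P2 ends]
  n12 'd': a→13
  n13 'da': ·  [P3 ends]
  n14 'cc': ·  [P4 ends]

Failure links (BFS by depth):
  n1('a'): parent n0 fail=0; on 'a' 0 → fail=0;  out ∅∪∅=∅
  n7('b'): parent n0 fail=0; on 'b' 0 → fail=0;  out {1}∪∅={1}
  n8('c'): parent n0 fail=0; on 'c' 0 → fail=0;  out ∅∪∅=∅
  n12('d'): parent n0 fail=0; on 'd' 0 → fail=0;  out ∅∪∅=∅
  n2('ac'): parent n1 fail=0; on 'c' 0 → fail=8;  out ∅∪∅=∅
  n9('cb'): parent n8 fail=0; on 'b' 0 → fail=7;  out ∅∪{1}={1}
  n13('da'): parent n12 fail=0; on 'a' 0 → fail=1;  out {3}∪∅={3}
  n14('cc'): parent n8 fail=0; on 'c' 0 → fail=8;  out {4}∪∅={4}
  n3('acd'): parent n2 fail=8; on 'd' 8→0 → fail=12;  out ∅∪∅=∅
  n10('cbb'): parent n9 fail=7; on 'b' 7→0 → fail=7;  out ∅∪{1}={1}
  n4('acdc'): parent n3 fail=12; on 'c' 12→0 → fail=8;  out ∅∪∅=∅
  n11('cbba'): parent n10 fail=7; on 'a' 7→0 → fail=1;  out {2}∪∅={2}
  n5('acdcc'): parent n4 fail=8; on 'c' 8 → fail=14;  out ∅∪{4}={4}
  n6('acdccc'): parent n5 fail=14; on 'c' 14→8 → fail=14;  out {0}∪{4}={0,4}

Scan:
pos 0 'a': at 1
pos 1 'c': at 2
pos 2 'b': at 9 (via fail)  → match P1@[2:2]
pos 3 'a': at 1 (via fail)
pos 4 'c': at 2
pos 5 'd': at 3
pos 6 'c': at 4
pos 7 'c': at 5  → match P4@[6:7]
pos 8 'c': at 6  → match P0@[3:8],P4@[7:8]
pos 9 'c': at 14 (via fail)  → match P4@[8:9]
pos 10 'b': at 9 (via fail)  → match P1@[10:10]
pos 11 'b': at 10  → match P1@[11:11]
pos 12 'a': at 11  → match P2@[9:12]
pos 13 'd': at 12 (via fail)
pos 14 'c': at 8 (via fail)
pos 15 'd': at 12 (via fail)
pos 16 'c': at 8 (via fail)
pos 17 'd': at 12 (via fail)
pos 18 'a': at 13  → match P3@[17:18]
pos 19 'b': at 7 (via fail)  → match P1@[19:19]
pos 20 'b': at 7 (via fail)  → match P1@[20:20]
pos 21 'b': at 7 (via fail)  → match P1@[21:21]
pos 22 'c': at 8 (via fail)
pos 23 'd': at 12 (via fail)
pos 24 'c': at 8 (via fail)
pos 25 'b': at 9  → match P1@[25:25]
pos 26 'b': at 10  → match P1@[26:26]
pos 27 'a': at 11  → match P2@[24:27]
pos 28 'c': at 2 (via fail)
pos 29 'd': at 3
pos 30 'a': at 13 (via fail)  → match P3@[29:30]
pos 31 'b': at 7 (via fail)  → match P1@[31:31]
pos 32 'b': at 7 (via fail)  → match P1@[32:32]
pos 33 'd': at 12 (via fail)
pos 34 'a': at 13  → match P3@[33:34]
pos 35 'a': at 1 (via fail)
pos 36 'a': at 1 (via fail)
pos 37 'b': at 7 (via fail)  → match P1@[37:37]
pos 38 'd': at 12 (via fail)
pos 39 'c': at 8 (via fail)
pos 40 'c': at 14  → match P4@[39:40]
pos 41 'c': at 14 (via fail)  → match P4@[40:41]
pos 42 'c': at 14 (via fail)  → match P4@[41:42]
pos 43 'a': at 1 (via fail)
pos 44 'c': at 2
pos 45 'd': at 3

Result: [[2,1],[7,4],[8,0],[8,4],[9,4],[10,1],[11,1],[12,2],[18,3],[19,1],[20,1],[21,1],[25,1],[26,1],[27,2],[30,3],[31,1],[32,1],[34,3],[37,1],[40,4],[41,4],[42,4]]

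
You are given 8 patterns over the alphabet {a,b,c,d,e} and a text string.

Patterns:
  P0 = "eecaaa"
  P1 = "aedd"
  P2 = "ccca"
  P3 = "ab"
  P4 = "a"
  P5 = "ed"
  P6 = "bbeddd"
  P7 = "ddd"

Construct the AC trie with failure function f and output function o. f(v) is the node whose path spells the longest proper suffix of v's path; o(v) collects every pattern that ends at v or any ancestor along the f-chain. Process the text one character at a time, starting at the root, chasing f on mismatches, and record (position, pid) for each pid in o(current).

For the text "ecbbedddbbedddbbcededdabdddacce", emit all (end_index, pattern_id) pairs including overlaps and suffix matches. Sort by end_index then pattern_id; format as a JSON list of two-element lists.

Build automaton:
Trie nodes:
  n0 'ε': a→7 b→17 c→11 d→23 e→1
  n1 'e': d→16 e→2
  n2 'ee': c→3
  n3 'eec': a→4
  n4 'eeca': a→5
  n5 'eecaa': a→6
  n6 'eecaaa': ·  [P0 ends]
  n7 'a': b→15 e→8  [P4 ends]
  n8 'ae': d→9
  n9 'aed': d→10
  n10 'aedd': ·  [P1 ends]
  n11 'c': c→12
  n12 'cc': c→13
  n13 'ccc': a→14
  n14 'ccca': ·  [P2 ends]
  n15 'ab': ·  [P3 ends]
  n16 'ed': ·  [P5 ends]
  n17 'b': b→18
  n18 'bb': e→19
  n19 'bbe': d→20
  n20 'bbed': d→21
  n21 'bbedd': d→22
  n22 'bbeddd': ·  [P6 ends]
  n23 'd': d→24
  n24 'dd': d→25
  n25 'ddd': ·  [P7 ends]

BFS fail/out derivation:
  n1('e'): parent n0 fail=0; on 'e' 0 → fail=0;  out ∅∪∅=∅
  n7('a'): parent n0 fail=0; on 'a' 0 → fail=0;  out {4}∪∅={4}
  n11('c'): parent n0 fail=0; on 'c' 0 → fail=0;  out ∅∪∅=∅
  n17('b'): parent n0 fail=0; on 'b' 0 → fail=0;  out ∅∪∅=∅
  n23('d'): parent n0 fail=0; on 'd' 0 → fail=0;  out ∅∪∅=∅
  n2('ee'): parent n1 fail=0; on 'e' 0 → fail=1;  out ∅∪∅=∅
  n8('ae'): parent n7 fail=0; on 'e' 0 → fail=1;  out ∅∪∅=∅
  n12('cc'): parent n11 fail=0; on 'c' 0 → fail=11;  out ∅∪∅=∅
  n15('ab'): parent n7 fail=0; on 'b' 0 → fail=17;  out {3}∪∅={3}
  n16('ed'): parent n1 fail=0; on 'd' 0 → fail=23;  out {5}∪∅={5}
  n18('bb'): parent n17 fail=0; on 'b' 0 → fail=17;  out ∅∪∅=∅
  n24('dd'): parent n23 fail=0; on 'd' 0 → fail=23;  out ∅∪∅=∅
  n3('eec'): parent n2 fail=1; on 'c' 1→0 → fail=11;  out ∅∪∅=∅
  n9('aed'): parent n8 fail=1; on 'd' 1 → fail=16;  out ∅∪{5}={5}
  n13('ccc'): parent n12 fail=11; on 'c' 11 → fail=12;  out ∅∪∅=∅
  n19('bbe'): parent n18 fail=17; on 'e' 17→0 → fail=1;  out ∅∪∅=∅
  n25('ddd'): parent n24 fail=23; on 'd' 23 → fail=24;  out {7}∪∅={7}
  n4('eeca'): parent n3 fail=11; on 'a' 11→0 → fail=7;  out ∅∪{4}={4}
  n10('aedd'): parent n9 fail=16; on 'd' 16→23 → fail=24;  out {1}∪∅={1}
  n14('ccca'): parent n13 fail=12; on 'a' 12→11→0 → fail=7;  out {2}∪{4}={2,4}
  n20('bbed'): parent n19 fail=1; on 'd' 1 → fail=16;  out ∅∪{5}={5}
  n5('eecaa'): parent n4 fail=7; on 'a' 7→0 → fail=7;  out ∅∪{4}={4}
  n21('bbedd'): parent n20 fail=16; on 'd' 16→23 → fail=24;  out ∅∪∅=∅
  n6('eecaaa'): parent n5 fail=7; on 'a' 7→0 → fail=7;  out {0}∪{4}={0,4}
  n22('bbeddd'): parent n21 fail=24; on 'd' 24 → fail=25;  out {6}∪{7}={6,7}

Text stream:
i=0 'e': node 0→1
i=1 'c': node 1→11 ·f
i=2 'b': node 11→17 ·f
i=3 'b': node 17→18
i=4 'e': node 18→19
i=5 'd': node 19→20  ** P5@[4:5]
i=6 'd': node 20→21
i=7 'd': node 21→22  ** P6@[2:7],P7@[5:7]
i=8 'b': node 22→17 ·f
i=9 'b': node 17→18
i=10 'e': node 18→19
i=11 'd': node 19→20  ** P5@[10:11]
i=12 'd': node 20→21
i=13 'd': node 21→22  ** P6@[8:13],P7@[11:13]
i=14 'b': node 22→17 ·f
i=15 'b': node 17→18
i=16 'c': node 18→11 ·f
i=17 'e': node 11→1 ·f
i=18 'd': node 1→16  ** P5@[17:18]
i=19 'e': node 16→1 ·f
i=20 'd': node 1→16  ** P5@[19:20]
i=21 'd': node 16→24 ·f
i=22 'a': node 24→7 ·f  ** P4@[22:22]
i=23 'b': node 7→15  ** P3@[22:23]
i=24 'd': node 15→23 ·f
i=25 'd': node 23→24
i=26 'd': node 24→25  ** P7@[24:26]
i=27 'a': node 25→7 ·f  ** P4@[27:27]
i=28 'c': node 7→11 ·f
i=29 'c': node 11→12
i=30 'e': node 12→1 ·f

Result: [[5,5],[7,6],[7,7],[11,5],[13,6],[13,7],[18,5],[20,5],[22,4],[23,3],[26,7],[27,4]]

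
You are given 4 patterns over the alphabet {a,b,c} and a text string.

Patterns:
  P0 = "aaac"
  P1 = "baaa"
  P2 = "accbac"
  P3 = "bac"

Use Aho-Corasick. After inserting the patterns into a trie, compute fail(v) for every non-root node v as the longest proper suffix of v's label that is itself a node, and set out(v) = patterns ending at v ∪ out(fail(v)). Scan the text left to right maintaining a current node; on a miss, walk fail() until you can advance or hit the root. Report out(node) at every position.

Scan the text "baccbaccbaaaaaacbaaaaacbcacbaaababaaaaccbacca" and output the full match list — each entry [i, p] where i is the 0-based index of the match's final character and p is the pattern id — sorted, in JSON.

Build automaton:
Trie nodes:
  n0 'ε': a→1 b→5
  n1 'a': a→2 c→9
  n2 'aa': a→3
  n3 'aaa': c→4
  n4 'aaac': ·  [P0 ends]
  n5 'b': a→6
  n6 'ba': a→7 c→14
  n7 'baa': a→8
  n8 'baaa': ·  [P1 ends]
  n9 'ac': c→10
  n10 'acc': b→11
  n11 'accb': a→12
  n12 'accba': c→13
  n13 'accbac': ·  [P2 ends]
  n14 'bac': ·  [P3 ends]

BFS fail/out derivation:
  n1('a'): parent n0 fail=0; on 'a' 0 → fail=0;  out ∅∪∅=∅
  n5('b'): parent n0 fail=0; on 'b' 0 → fail=0;  out ∅∪∅=∅
  n2('aa'): parent n1 fail=0; on 'a' 0 → fail=1;  out ∅∪∅=∅
  n6('ba'): parent n5 fail=0; on 'a' 0 → fail=1;  out ∅∪∅=∅
  n9('ac'): parent n1 fail=0; on 'c' 0 → fail=0;  out ∅∪∅=∅
  n3('aaa'): parent n2 fail=1; on 'a' 1 → fail=2;  out ∅∪∅=∅
  n7('baa'): parent n6 fail=1; on 'a' 1 → fail=2;  out ∅∪∅=∅
  n10('acc'): parent n9 fail=0; on 'c' 0 → fail=0;  out ∅∪∅=∅
  n14('bac'): parent n6 fail=1; on 'c' 1 → fail=9;  out {3}∪∅={3}
  n4('aaac'): parent n3 fail=2; on 'c' 2→1 → fail=9;  out {0}∪∅={0}
  n8('baaa'): parent n7 fail=2; on 'a' 2 → fail=3;  out {1}∪∅={1}
  n11('accb'): parent n10 fail=0; on 'b' 0 → fail=5;  out ∅∪∅=∅
  n12('accba'): parent n11 fail=5; on 'a' 5 → fail=6;  out ∅∪∅=∅
  n13('accbac'): parent n12 fail=6; on 'c' 6 → fail=14;  out {2}∪{3}={2,3}

Scan:
[0] read 'b'  n0⇒n5
[1] read 'a'  n5⇒n6
[2] read 'c'  n6⇒n14  emit P3@[0:2]
[3] read 'c'  n14⇒n10 ·f
[4] read 'b'  n10⇒n11
[5] read 'a'  n11⇒n12
[6] read 'c'  n12⇒n13  emit P2@[1:6],P3@[4:6]
[7] read 'c'  n13⇒n10 ·f
[8] read 'b'  n10⇒n11
[9] read 'a'  n11⇒n12
[10] read 'a'  n12⇒n7 ·f
[11] read 'a'  n7⇒n8  emit P1@[8:11]
[12] read 'a'  n8⇒n3 ·f
[13] read 'a'  n3⇒n3 ·f
[14] read 'a'  n3⇒n3 ·f
[15] read 'c'  n3⇒n4  emit P0@[12:15]
[16] read 'b'  n4⇒n5 ·f
[17] read 'a'  n5⇒n6
[18] read 'a'  n6⇒n7
[19] read 'a'  n7⇒n8  emit P1@[16:19]
[20] read 'a'  n8⇒n3 ·f
[21] read 'a'  n3⇒n3 ·f
[22] read 'c'  n3⇒n4  emit P0@[19:22]
[23] read 'b'  n4⇒n5 ·f
[24] read 'c'  n5⇒n0 ·f
[25] read 'a'  n0⇒n1
[26] read 'c'  n1⇒n9
[27] read 'b'  n9⇒n5 ·f
[28] read 'a'  n5⇒n6
[29] read 'a'  n6⇒n7
[30] read 'a'  n7⇒n8  emit P1@[27:30]
[31] read 'b'  n8⇒n5 ·f
[32] read 'a'  n5⇒n6
[33] read 'b'  n6⇒n5 ·f
[34] read 'a'  n5⇒n6
[35] read 'a'  n6⇒n7
[36] read 'a'  n7⇒n8  emit P1@[33:36]
[37] read 'a'  n8⇒n3 ·f
[38] read 'c'  n3⇒n4  emit P0@[35:38]
[39] read 'c'  n4⇒n10 ·f
[40] read 'b'  n10⇒n11
[41] read 'a'  n11⇒n12
[42] read 'c'  n12⇒n13  emit P2@[37:42],P3@[40:42]
[43] read 'c'  n13⇒n10 ·f
[44] read 'a'  n10⇒n1 ·f

Result: [[2,3],[6,2],[6,3],[11,1],[15,0],[19,1],[22,0],[30,1],[36,1],[38,0],[42,2],[42,3]]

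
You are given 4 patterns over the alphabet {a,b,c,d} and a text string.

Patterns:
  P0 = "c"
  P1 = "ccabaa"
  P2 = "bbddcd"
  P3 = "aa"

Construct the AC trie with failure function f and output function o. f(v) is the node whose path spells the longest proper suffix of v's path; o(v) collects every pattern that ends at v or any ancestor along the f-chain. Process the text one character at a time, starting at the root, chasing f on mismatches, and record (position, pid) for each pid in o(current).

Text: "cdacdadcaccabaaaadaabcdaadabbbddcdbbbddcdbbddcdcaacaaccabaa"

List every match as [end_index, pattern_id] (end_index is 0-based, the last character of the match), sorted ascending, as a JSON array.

Build automaton:
Trie (insert patterns):
  n0 'ε': a→13 b→7 c→1
  n1 'c': c→2  ←P0
  n2 'cc': a→3
  n3 'cca': b→4
  n4 'ccab': a→5
  n5 'ccaba': a→6
  n6 'ccabaa': ·  ←P1
  n7 'b': b→8
  n8 'bb': d→9
  n9 'bbd': d→10
  n10 'bbdd': c→11
  n11 'bbddc': d→12
  n12 'bbddcd': ·  ←P2
  n13 'a': a→14
  n14 'aa': ·  ←P3

BFS fail/out derivation:
  n1('c'): parent n0 fail=0; on 'c' 0 → fail=0;  out {0}∪∅={0}
  n7('b'): parent n0 fail=0; on 'b' 0 → fail=0;  out ∅∪∅=∅
  n13('a'): parent n0 fail=0; on 'a' 0 → fail=0;  out ∅∪∅=∅
  n2('cc'): parent n1 fail=0; on 'c' 0 → fail=1;  out ∅∪{0}={0}
  n8('bb'): parent n7 fail=0; on 'b' 0 → fail=7;  out ∅∪∅=∅
  n14('aa'): parent n13 fail=0; on 'a' 0 → fail=13;  out {3}∪∅={3}
  n3('cca'): parent n2 fail=1; on 'a' 1→0 → fail=13;  out ∅∪∅=∅
  n9('bbd'): parent n8 fail=7; on 'd' 7→0 → fail=0;  out ∅∪∅=∅
  n4('ccab'): parent n3 fail=13; on 'b' 13→0 → fail=7;  out ∅∪∅=∅
  n10('bbdd'): parent n9 fail=0; on 'd' 0 → fail=0;  out ∅∪∅=∅
  n5('ccaba'): parent n4 fail=7; on 'a' 7→0 → fail=13;  out ∅∪∅=∅
  n11('bbddc'): parent n10 fail=0; on 'c' 0 → fail=1;  out ∅∪{0}={0}
  n6('ccabaa'): parent n5 fail=13; on 'a' 13 → fail=14;  out {1}∪{3}={1,3}
  n12('bbddcd'): parent n11 fail=1; on 'd' 1→0 → fail=0;  out {2}∪∅={2}

Scan:
[0] read 'c'  n0⇒n1  → match P0@[0:0]
[1] read 'd'  n1⇒n0 (fail-walked)
[2] read 'a'  n0⇒n13
[3] read 'c'  n13⇒n1 (fail-walked)  → match P0@[3:3]
[4] read 'd'  n1⇒n0 (fail-walked)
[5] read 'a'  n0⇒n13
[6] read 'd'  n13⇒n0 (fail-walked)
[7] read 'c'  n0⇒n1  → match P0@[7:7]
[8] read 'a'  n1⇒n13 (fail-walked)
[9] read 'c'  n13⇒n1 (fail-walked)  → match P0@[9:9]
[10] read 'c'  n1⇒n2  → match P0@[10:10]
[11] read 'a'  n2⇒n3
[12] read 'b'  n3⇒n4
[13] read 'a'  n4⇒n5
[14] read 'a'  n5⇒n6  → match P1@[9:14],P3@[13:14]
[15] read 'a'  n6⇒n14 (fail-walked)  → match P3@[14:15]
[16] read 'a'  n14⇒n14 (fail-walked)  → match P3@[15:16]
[17] read 'd'  n14⇒n0 (fail-walked)
[18] read 'a'  n0⇒n13
[19] read 'a'  n13⇒n14  → match P3@[18:19]
[20] read 'b'  n14⇒n7 (fail-walked)
[21] read 'c'  n7⇒n1 (fail-walked)  → match P0@[21:21]
[22] read 'd'  n1⇒n0 (fail-walked)
[23] read 'a'  n0⇒n13
[24] read 'a'  n13⇒n14  → match P3@[23:24]
[25] read 'd'  n14⇒n0 (fail-walked)
[26] read 'a'  n0⇒n13
[27] read 'b'  n13⇒n7 (fail-walked)
[28] read 'b'  n7⇒n8
[29] read 'b'  n8⇒n8 (fail-walked)
[30] read 'd'  n8⇒n9
[31] read 'd'  n9⇒n10
[32] read 'c'  n10⇒n11  → match P0@[32:32]
[33] read 'd'  n11⇒n12  → match P2@[28:33]
[34] read 'b'  n12⇒n7 (fail-walked)
[35] read 'b'  n7⇒n8
[36] read 'b'  n8⇒n8 (fail-walked)
[37] read 'd'  n8⇒n9
[38] read 'd'  n9⇒n10
[39] read 'c'  n10⇒n11  → match P0@[39:39]
[40] read 'd'  n11⇒n12  → match P2@[35:40]
[41] read 'b'  n12⇒n7 (fail-walked)
[42] read 'b'  n7⇒n8
[43] read 'd'  n8⇒n9
[44] read 'd'  n9⇒n10
[45] read 'c'  n10⇒n11  → match P0@[45:45]
[46] read 'd'  n11⇒n12  → match P2@[41:46]
[47] read 'c'  n12⇒n1 (fail-walked)  → match P0@[47:47]
[48] read 'a'  n1⇒n13 (fail-walked)
[49] read 'a'  n13⇒n14  → match P3@[48:49]
[50] read 'c'  n14⇒n1 (fail-walked)  → match P0@[50:50]
[51] read 'a'  n1⇒n13 (fail-walked)
[52] read 'a'  n13⇒n14  → match P3@[51:52]
[53] read 'c'  n14⇒n1 (fail-walked)  → match P0@[53:53]
[54] read 'c'  n1⇒n2  → match P0@[54:54]
[55] read 'a'  n2⇒n3
[56] read 'b'  n3⇒n4
[57] read 'a'  n4⇒n5
[58] read 'a'  n5⇒n6  → match P1@[53:58],P3@[57:58]

Result: [[0,0],[3,0],[7,0],[9,0],[10,0],[14,1],[14,3],[15,3],[16,3],[19,3],[21,0],[24,3],[32,0],[33,2],[39,0],[40,2],[45,0],[46,2],[47,0],[49,3],[50,0],[52,3],[53,0],[54,0],[58,1],[58,3]]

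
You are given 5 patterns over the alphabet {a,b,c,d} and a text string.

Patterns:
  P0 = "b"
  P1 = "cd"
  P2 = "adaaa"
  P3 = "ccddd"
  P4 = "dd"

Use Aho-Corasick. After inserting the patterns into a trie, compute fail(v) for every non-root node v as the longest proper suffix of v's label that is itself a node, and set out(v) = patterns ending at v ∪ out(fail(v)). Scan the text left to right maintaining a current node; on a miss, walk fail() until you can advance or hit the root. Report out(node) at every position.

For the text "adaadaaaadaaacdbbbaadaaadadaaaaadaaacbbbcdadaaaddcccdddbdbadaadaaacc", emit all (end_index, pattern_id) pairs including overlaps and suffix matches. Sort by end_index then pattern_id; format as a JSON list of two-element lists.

Construct AC machine:
Trie nodes:
  0='ε' goto a→4 b→1 c→2 d→13
  1='b' goto ·  [P0 ends]
  2='c' goto c→9 d→3
  3='cd' goto ·  [P1 ends]
  4='a' goto d→5
  5='ad' goto a→6
  6='ada' goto a→7
  7='adaa' goto a→8
  8='adaaa' goto ·  [P2 ends]
  9='cc' goto d→10
  10='ccd' goto d→11
  11='ccdd' goto d→12
  12='ccddd' goto ·  [P3 ends]
  13='d' goto d→14
  14='dd' goto ·  [P4 ends]

Failure links (BFS by depth):
  fail(1) 'b': from fail(0)=0 chase 'b': 0 ⇒ 0;  out={0}∪out(0)={0}
  fail(2) 'c': from fail(0)=0 chase 'c': 0 ⇒ 0;  out=∅∪out(0)=∅
  fail(4) 'a': from fail(0)=0 chase 'a': 0 ⇒ 0;  out=∅∪out(0)=∅
  fail(13) 'd': from fail(0)=0 chase 'd': 0 ⇒ 0;  out=∅∪out(0)=∅
  fail(3) 'cd': from fail(2)=0 chase 'd': 0 ⇒ 13;  out={1}∪out(13)={1}
  fail(5) 'ad': from fail(4)=0 chase 'd': 0 ⇒ 13;  out=∅∪out(13)=∅
  fail(9) 'cc': from fail(2)=0 chase 'c': 0 ⇒ 2;  out=∅∪out(2)=∅
  fail(14) 'dd': from fail(13)=0 chase 'd': 0 ⇒ 13;  out={4}∪out(13)={4}
  fail(6) 'ada': from fail(5)=13 chase 'a': 13→0 ⇒ 4;  out=∅∪out(4)=∅
  fail(10) 'ccd': from fail(9)=2 chase 'd': 2 ⇒ 3;  out=∅∪out(3)={1}
  fail(7) 'adaa': from fail(6)=4 chase 'a': 4→0 ⇒ 4;  out=∅∪out(4)=∅
  fail(11) 'ccdd': from fail(10)=3 chase 'd': 3→13 ⇒ 14;  out=∅∪out(14)={4}
  fail(8) 'adaaa': from fail(7)=4 chase 'a': 4→0 ⇒ 4;  out={2}∪out(4)={2}
  fail(12) 'ccddd': from fail(11)=14 chase 'd': 14→13 ⇒ 14;  out={3}∪out(14)={3,4}

Scan:
[0] read 'a'  n0⇒n4
[1] read 'd'  n4⇒n5
[2] read 'a'  n5⇒n6
[3] read 'a'  n6⇒n7
[4] read 'd'  n7⇒n5 (fail-walked)
[5] read 'a'  n5⇒n6
[6] read 'a'  n6⇒n7
[7] read 'a'  n7⇒n8  emit P2@[3:7]
[8] read 'a'  n8⇒n4 (fail-walked)
[9] read 'd'  n4⇒n5
[10] read 'a'  n5⇒n6
[11] read 'a'  n6⇒n7
[12] read 'a'  n7⇒n8  emit P2@[8:12]
[13] read 'c'  n8⇒n2 (fail-walked)
[14] read 'd'  n2⇒n3  emit P1@[13:14]
[15] read 'b'  n3⇒n1 (fail-walked)  emit P0@[15:15]
[16] read 'b'  n1⇒n1 (fail-walked)  emit P0@[16:16]
[17] read 'b'  n1⇒n1 (fail-walked)  emit P0@[17:17]
[18] read 'a'  n1⇒n4 (fail-walked)
[19] read 'a'  n4⇒n4 (fail-walked)
[20] read 'd'  n4⇒n5
[21] read 'a'  n5⇒n6
[22] read 'a'  n6⇒n7
[23] read 'a'  n7⇒n8  emit P2@[19:23]
[24] read 'd'  n8⇒n5 (fail-walked)
[25] read 'a'  n5⇒n6
[26] read 'd'  n6⇒n5 (fail-walked)
[27] read 'a'  n5⇒n6
[28] read 'a'  n6⇒n7
[29] read 'a'  n7⇒n8  emit P2@[25:29]
[30] read 'a'  n8⇒n4 (fail-walked)
[31] read 'a'  n4⇒n4 (fail-walked)
[32] read 'd'  n4⇒n5
[33] read 'a'  n5⇒n6
[34] read 'a'  n6⇒n7
[35] read 'a'  n7⇒n8  emit P2@[31:35]
[36] read 'c'  n8⇒n2 (fail-walked)
[37] read 'b'  n2⇒n1 (fail-walked)  emit P0@[37:37]
[38] read 'b'  n1⇒n1 (fail-walked)  emit P0@[38:38]
[39] read 'b'  n1⇒n1 (fail-walked)  emit P0@[39:39]
[40] read 'c'  n1⇒n2 (fail-walked)
[41] read 'd'  n2⇒n3  emit P1@[40:41]
[42] read 'a'  n3⇒n4 (fail-walked)
[43] read 'd'  n4⇒n5
[44] read 'a'  n5⇒n6
[45] read 'a'  n6⇒n7
[46] read 'a'  n7⇒n8  emit P2@[42:46]
[47] read 'd'  n8⇒n5 (fail-walked)
[48] read 'd'  n5⇒n14 (fail-walked)  emit P4@[47:48]
[49] read 'c'  n14⇒n2 (fail-walked)
[50] read 'c'  n2⇒n9
[51] read 'c'  n9⇒n9 (fail-walked)
[52] read 'd'  n9⇒n10  emit P1@[51:52]
[53] read 'd'  n10⇒n11  emit P4@[52:53]
[54] read 'd'  n11⇒n12  emit P3@[50:54],P4@[53:54]
[55] read 'b'  n12⇒n1 (fail-walked)  emit P0@[55:55]
[56] read 'd'  n1⇒n13 (fail-walked)
[57] read 'b'  n13⇒n1 (fail-walked)  emit P0@[57:57]
[58] read 'a'  n1⇒n4 (fail-walked)
[59] read 'd'  n4⇒n5
[60] read 'a'  n5⇒n6
[61] read 'a'  n6⇒n7
[62] read 'd'  n7⇒n5 (fail-walked)
[63] read 'a'  n5⇒n6
[64] read 'a'  n6⇒n7
[65] read 'a'  n7⇒n8  emit P2@[61:65]
[66] read 'c'  n8⇒n2 (fail-walked)
[67] read 'c'  n2⇒n9

All matches (sorted): [[7,2],[12,2],[14,1],[15,0],[16,0],[17,0],[23,2],[29,2],[35,2],[37,0],[38,0],[39,0],[41,1],[46,2],[48,4],[52,1],[53,4],[54,3],[54,4],[55,0],[57,0],[65,2]]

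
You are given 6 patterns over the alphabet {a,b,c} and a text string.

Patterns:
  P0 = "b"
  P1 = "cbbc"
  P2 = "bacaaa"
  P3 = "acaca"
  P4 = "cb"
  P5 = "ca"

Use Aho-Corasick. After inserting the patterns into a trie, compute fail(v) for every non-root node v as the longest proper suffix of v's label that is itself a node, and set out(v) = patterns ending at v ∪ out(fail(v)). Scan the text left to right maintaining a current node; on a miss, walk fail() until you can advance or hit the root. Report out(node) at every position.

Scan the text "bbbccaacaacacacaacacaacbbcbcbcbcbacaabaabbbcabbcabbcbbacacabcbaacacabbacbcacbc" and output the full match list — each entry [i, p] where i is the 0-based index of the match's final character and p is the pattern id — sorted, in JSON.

Build:
Trie (insert patterns):
  0='ε' goto a→11 b→1 c→2
  1='b' goto a→6  [P0 ends]
  2='c' goto a→16 b→3
  3='cb' goto b→4  [P4 ends]
  4='cbb' goto c→5
  5='cbbc' goto ·  [P1 ends]
  6='ba' goto c→7
  7='bac' goto a→8
  8='baca' goto a→9
  9='bacaa' goto a→10
  10='bacaaa' goto ·  [P2 ends]
  11='a' goto c→12
  12='ac' goto a→13
  13='aca' goto c→14
  14='acac' goto a→15
  15='acaca' goto ·  [P3 ends]
  16='ca' goto ·  [P5 ends]

Failure links (BFS by depth):
  fail(1) 'b': from fail(0)=0 chase 'b': 0 ⇒ 0;  out={0}∪out(0)={0}
  fail(2) 'c': from fail(0)=0 chase 'c': 0 ⇒ 0;  out=∅∪out(0)=∅
  fail(11) 'a': from fail(0)=0 chase 'a': 0 ⇒ 0;  out=∅∪out(0)=∅
  fail(3) 'cb': from fail(2)=0 chase 'b': 0 ⇒ 1;  out={4}∪out(1)={0,4}
  fail(6) 'ba': from fail(1)=0 chase 'a': 0 ⇒ 11;  out=∅∪out(11)=∅
  fail(12) 'ac': from fail(11)=0 chase 'c': 0 ⇒ 2;  out=∅∪out(2)=∅
  fail(16) 'ca': from fail(2)=0 chase 'a': 0 ⇒ 11;  out={5}∪out(11)={5}
  fail(4) 'cbb': from fail(3)=1 chase 'b': 1→0 ⇒ 1;  out=∅∪out(1)={0}
  fail(7) 'bac': from fail(6)=11 chase 'c': 11 ⇒ 12;  out=∅∪out(12)=∅
  fail(13) 'aca': from fail(12)=2 chase 'a': 2 ⇒ 16;  out=∅∪out(16)={5}
  fail(5) 'cbbc': from fail(4)=1 chase 'c': 1→0 ⇒ 2;  out={1}∪out(2)={1}
  fail(8) 'baca': from fail(7)=12 chase 'a': 12 ⇒ 13;  out=∅∪out(13)={5}
  fail(14) 'acac': from fail(13)=16 chase 'c': 16→11 ⇒ 12;  out=∅∪out(12)=∅
  fail(9) 'bacaa': from fail(8)=13 chase 'a': 13→16→11→0 ⇒ 11;  out=∅∪out(11)=∅
  fail(15) 'acaca': from fail(14)=12 chase 'a': 12 ⇒ 13;  out={3}∪out(13)={3,5}
  fail(10) 'bacaaa': from fail(9)=11 chase 'a': 11→0 ⇒ 11;  out={2}∪out(11)={2}

Text stream:
pos 0 'b': at 1  → match P0@[0:0]
pos 1 'b': at 1 (via fail)  → match P0@[1:1]
pos 2 'b': at 1 (via fail)  → match P0@[2:2]
pos 3 'c': at 2 (via fail)
pos 4 'c': at 2 (via fail)
pos 5 'a': at 16  → match P5@[4:5]
pos 6 'a': at 11 (via fail)
pos 7 'c': at 12
pos 8 'a': at 13  → match P5@[7:8]
pos 9 'a': at 11 (via fail)
pos 10 'c': at 12
pos 11 'a': at 13  → match P5@[10:11]
pos 12 'c': at 14
pos 13 'a': at 15  → match P3@[9:13],P5@[12:13]
pos 14 'c': at 14 (via fail)
pos 15 'a': at 15  → match P3@[11:15],P5@[14:15]
pos 16 'a': at 11 (via fail)
pos 17 'c': at 12
pos 18 'a': at 13  → match P5@[17:18]
pos 19 'c': at 14
pos 20 'a': at 15  → match P3@[16:20],P5@[19:20]
pos 21 'a': at 11 (via fail)
pos 22 'c': at 12
pos 23 'b': at 3 (via fail)  → match P0@[23:23],P4@[22:23]
pos 24 'b': at 4  → match P0@[24:24]
pos 25 'c': at 5  → match P1@[22:25]
pos 26 'b': at 3 (via fail)  → match P0@[26:26],P4@[25:26]
pos 27 'c': at 2 (via fail)
pos 28 'b': at 3  → match P0@[28:28],P4@[27:28]
pos 29 'c': at 2 (via fail)
pos 30 'b': at 3  → match P0@[30:30],P4@[29:30]
pos 31 'c': at 2 (via fail)
pos 32 'b': at 3  → match P0@[32:32],P4@[31:32]
pos 33 'a': at 6 (via fail)
pos 34 'c': at 7
pos 35 'a': at 8  → match P5@[34:35]
pos 36 'a': at 9
pos 37 'b': at 1 (via fail)  → match P0@[37:37]
pos 38 'a': at 6
pos 39 'a': at 11 (via fail)
pos 40 'b': at 1 (via fail)  → match P0@[40:40]
pos 41 'b': at 1 (via fail)  → match P0@[41:41]
pos 42 'b': at 1 (via fail)  → match P0@[42:42]
pos 43 'c': at 2 (via fail)
pos 44 'a': at 16  → match P5@[43:44]
pos 45 'b': at 1 (via fail)  → match P0@[45:45]
pos 46 'b': at 1 (via fail)  → match P0@[46:46]
pos 47 'c': at 2 (via fail)
pos 48 'a': at 16  → match P5@[47:48]
pos 49 'b': at 1 (via fail)  → match P0@[49:49]
pos 50 'b': at 1 (via fail)  → match P0@[50:50]
pos 51 'c': at 2 (via fail)
pos 52 'b': at 3  → match P0@[52:52],P4@[51:52]
pos 53 'b': at 4  → match P0@[53:53]
pos 54 'a': at 6 (via fail)
pos 55 'c': at 7
pos 56 'a': at 8  → match P5@[55:56]
pos 57 'c': at 14 (via fail)
pos 58 'a': at 15  → match P3@[54:58],P5@[57:58]
pos 59 'b': at 1 (via fail)  → match P0@[59:59]
pos 60 'c': at 2 (via fail)
pos 61 'b': at 3  → match P0@[61:61],P4@[60:61]
pos 62 'a': at 6 (via fail)
pos 63 'a': at 11 (via fail)
pos 64 'c': at 12
pos 65 'a': at 13  → match P5@[64:65]
pos 66 'c': at 14
pos 67 'a': at 15  → match P3@[63:67],P5@[66:67]
pos 68 'b': at 1 (via fail)  → match P0@[68:68]
pos 69 'b': at 1 (via fail)  → match P0@[69:69]
pos 70 'a': at 6
pos 71 'c': at 7
pos 72 'b': at 3 (via fail)  → match P0@[72:72],P4@[71:72]
pos 73 'c': at 2 (via fail)
pos 74 'a': at 16  → match P5@[73:74]
pos 75 'c': at 12 (via fail)
pos 76 'b': at 3 (via fail)  → match P0@[76:76],P4@[75:76]
pos 77 'c': at 2 (via fail)

All matches (sorted): [[0,0],[1,0],[2,0],[5,5],[8,5],[11,5],[13,3],[13,5],[15,3],[15,5],[18,5],[20,3],[20,5],[23,0],[23,4],[24,0],[25,1],[26,0],[26,4],[28,0],[28,4],[30,0],[30,4],[32,0],[32,4],[35,5],[37,0],[40,0],[41,0],[42,0],[44,5],[45,0],[46,0],[48,5],[49,0],[50,0],[52,0],[52,4],[53,0],[56,5],[58,3],[58,5],[59,0],[61,0],[61,4],[65,5],[67,3],[67,5],[68,0],[69,0],[72,0],[72,4],[74,5],[76,0],[76,4]]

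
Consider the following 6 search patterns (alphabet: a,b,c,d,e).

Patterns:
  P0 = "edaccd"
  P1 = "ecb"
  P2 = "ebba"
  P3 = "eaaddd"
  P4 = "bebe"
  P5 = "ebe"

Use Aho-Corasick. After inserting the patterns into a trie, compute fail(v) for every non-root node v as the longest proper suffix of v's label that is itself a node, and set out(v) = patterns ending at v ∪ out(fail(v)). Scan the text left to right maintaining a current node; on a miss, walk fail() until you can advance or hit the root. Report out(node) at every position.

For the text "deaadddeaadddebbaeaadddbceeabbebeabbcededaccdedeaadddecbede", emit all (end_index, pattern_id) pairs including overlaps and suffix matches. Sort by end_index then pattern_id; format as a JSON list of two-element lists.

Build automaton:
Trie nodes:
  n0 'ε': b→17 e→1
  n1 'e': a→12 b→9 c→7 d→2
  n2 'ed': a→3
  n3 'eda': c→4
  n4 'edac': c→5
  n5 'edacc': d→6
  n6 'edaccd': ·  ←P0
  n7 'ec': b→8
  n8 'ecb': ·  ←P1
  n9 'eb': b→10 e→21
  n10 'ebb': a→11
  n11 'ebba': ·  ←P2
  n12 'ea': a→13
  n13 'eaa': d→14
  n14 'eaad': d→15
  n15 'eaadd': d→16
  n16 'eaaddd': ·  ←P3
  n17 'b': e→18
  n18 'be': b→19
  n19 'beb': e→20
  n20 'bebe': ·  ←P4
  n21 'ebe': ·  ←P5

Failure links (BFS by depth):
  n1('e'): parent n0 fail=0; on 'e' 0 → fail=0;  out ∅∪∅=∅
  n17('b'): parent n0 fail=0; on 'b' 0 → fail=0;  out ∅∪∅=∅
  n2('ed'): parent n1 fail=0; on 'd' 0 → fail=0;  out ∅∪∅=∅
  n7('ec'): parent n1 fail=0; on 'c' 0 → fail=0;  out ∅∪∅=∅
  n9('eb'): parent n1 fail=0; on 'b' 0 → fail=17;  out ∅∪∅=∅
  n12('ea'): parent n1 fail=0; on 'a' 0 → fail=0;  out ∅∪∅=∅
  n18('be'): parent n17 fail=0; on 'e' 0 → fail=1;  out ∅∪∅=∅
  n3('eda'): parent n2 fail=0; on 'a' 0 → fail=0;  out ∅∪∅=∅
  n8('ecb'): parent n7 fail=0; on 'b' 0 → fail=17;  out {1}∪∅={1}
  n10('ebb'): parent n9 fail=17; on 'b' 17→0 → fail=17;  out ∅∪∅=∅
  n13('eaa'): parent n12 fail=0; on 'a' 0 → fail=0;  out ∅∪∅=∅
  n19('beb'): parent n18 fail=1; on 'b' 1 → fail=9;  out ∅∪∅=∅
  n21('ebe'): parent n9 fail=17; on 'e' 17 → fail=18;  out {5}∪∅={5}
  n4('edac'): parent n3 fail=0; on 'c' 0 → fail=0;  out ∅∪∅=∅
  n11('ebba'): parent n10 fail=17; on 'a' 17→0 → fail=0;  out {2}∪∅={2}
  n14('eaad'): parent n13 fail=0; on 'd' 0 → fail=0;  out ∅∪∅=∅
  n20('bebe'): parent n19 fail=9; on 'e' 9 → fail=21;  out {4}∪{5}={4,5}
  n5('edacc'): parent n4 fail=0; on 'c' 0 → fail=0;  out ∅∪∅=∅
  n15('eaadd'): parent n14 fail=0; on 'd' 0 → fail=0;  out ∅∪∅=∅
  n6('edaccd'): parent n5 fail=0; on 'd' 0 → fail=0;  out {0}∪∅={0}
  n16('eaaddd'): parent n15 fail=0; on 'd' 0 → fail=0;  out {3}∪∅={3}

Scan:
i=0 'd': node 0→0
i=1 'e': node 0→1
i=2 'a': node 1→12
i=3 'a': node 12→13
i=4 'd': node 13→14
i=5 'd': node 14→15
i=6 'd': node 15→16  ** P3@[1:6]
i=7 'e': node 16→1 (fail-walked)
i=8 'a': node 1→12
i=9 'a': node 12→13
i=10 'd': node 13→14
i=11 'd': node 14→15
i=12 'd': node 15→16  ** P3@[7:12]
i=13 'e': node 16→1 (fail-walked)
i=14 'b': node 1→9
i=15 'b': node 9→10
i=16 'a': node 10→11  ** P2@[13:16]
i=17 'e': node 11→1 (fail-walked)
i=18 'a': node 1→12
i=19 'a': node 12→13
i=20 'd': node 13→14
i=21 'd': node 14→15
i=22 'd': node 15→16  ** P3@[17:22]
i=23 'b': node 16→17 (fail-walked)
i=24 'c': node 17→0 (fail-walked)
i=25 'e': node 0→1
i=26 'e': node 1→1 (fail-walked)
i=27 'a': node 1→12
i=28 'b': node 12→17 (fail-walked)
i=29 'b': node 17→17 (fail-walked)
i=30 'e': node 17→18
i=31 'b': node 18→19
i=32 'e': node 19→20  ** P4@[29:32],P5@[30:32]
i=33 'a': node 20→12 (fail-walked)
i=34 'b': node 12→17 (fail-walked)
i=35 'b': node 17→17 (fail-walked)
i=36 'c': node 17→0 (fail-walked)
i=37 'e': node 0→1
i=38 'd': node 1→2
i=39 'e': node 2→1 (fail-walked)
i=40 'd': node 1→2
i=41 'a': node 2→3
i=42 'c': node 3→4
i=43 'c': node 4→5
i=44 'd': node 5→6  ** P0@[39:44]
i=45 'e': node 6→1 (fail-walked)
i=46 'd': node 1→2
i=47 'e': node 2→1 (fail-walked)
i=48 'a': node 1→12
i=49 'a': node 12→13
i=50 'd': node 13→14
i=51 'd': node 14→15
i=52 'd': node 15→16  ** P3@[47:52]
i=53 'e': node 16→1 (fail-walked)
i=54 'c': node 1→7
i=55 'b': node 7→8  ** P1@[53:55]
i=56 'e': node 8→18 (fail-walked)
i=57 'd': node 18→2 (fail-walked)
i=58 'e': node 2→1 (fail-walked)

Result: [[6,3],[12,3],[16,2],[22,3],[32,4],[32,5],[44,0],[52,3],[55,1]]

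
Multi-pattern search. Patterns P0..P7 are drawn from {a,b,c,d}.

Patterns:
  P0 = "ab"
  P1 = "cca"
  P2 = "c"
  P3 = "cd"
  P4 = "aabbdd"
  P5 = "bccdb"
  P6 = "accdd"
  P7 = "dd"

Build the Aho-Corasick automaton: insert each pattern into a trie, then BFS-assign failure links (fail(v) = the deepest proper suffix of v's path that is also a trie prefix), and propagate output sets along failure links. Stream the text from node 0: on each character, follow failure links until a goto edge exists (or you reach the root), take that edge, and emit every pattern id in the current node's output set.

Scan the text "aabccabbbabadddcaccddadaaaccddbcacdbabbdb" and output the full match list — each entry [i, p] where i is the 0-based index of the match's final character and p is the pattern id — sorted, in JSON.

Build:
Trie nodes:
  n0 'ε': a→1 b→12 c→3 d→21
  n1 'a': a→7 b→2 c→17
  n2 'ab': ·  ←P0
  n3 'c': c→4 d→6  ←P2
  n4 'cc': a→5
  n5 'cca': ·  ←P1
  n6 'cd': ·  ←P3
  n7 'aa': b→8
  n8 'aab': b→9
  n9 'aabb': d→10
  n10 'aabbd': d→11
  n11 'aabbdd': ·  ←P4
  n12 'b': c→13
  n13 'bc': c→14
  n14 'bcc': d→15
  n15 'bccd': b→16
  n16 'bccdb': ·  ←P5
  n17 'ac': c→18
  n18 'acc': d→19
  n19 'accd': d→20
  n20 'accdd': ·  ←P6
  n21 'd': d→22
  n22 'dd': ·  ←P7

BFS fail/out derivation:
  fail(1) 'a': from fail(0)=0 chase 'a': 0 ⇒ 0;  out=∅∪out(0)=∅
  fail(3) 'c': from fail(0)=0 chase 'c': 0 ⇒ 0;  out={2}∪out(0)={2}
  fail(12) 'b': from fail(0)=0 chase 'b': 0 ⇒ 0;  out=∅∪out(0)=∅
  fail(21) 'd': from fail(0)=0 chase 'd': 0 ⇒ 0;  out=∅∪out(0)=∅
  fail(2) 'ab': from fail(1)=0 chase 'b': 0 ⇒ 12;  out={0}∪out(12)={0}
  fail(4) 'cc': from fail(3)=0 chase 'c': 0 ⇒ 3;  out=∅∪out(3)={2}
  fail(6) 'cd': from fail(3)=0 chase 'd': 0 ⇒ 21;  out={3}∪out(21)={3}
  fail(7) 'aa': from fail(1)=0 chase 'a': 0 ⇒ 1;  out=∅∪out(1)=∅
  fail(13) 'bc': from fail(12)=0 chase 'c': 0 ⇒ 3;  out=∅∪out(3)={2}
  fail(17) 'ac': from fail(1)=0 chase 'c': 0 ⇒ 3;  out=∅∪out(3)={2}
  fail(22) 'dd': from fail(21)=0 chase 'd': 0 ⇒ 21;  out={7}∪out(21)={7}
  fail(5) 'cca': from fail(4)=3 chase 'a': 3→0 ⇒ 1;  out={1}∪out(1)={1}
  fail(8) 'aab': from fail(7)=1 chase 'b': 1 ⇒ 2;  out=∅∪out(2)={0}
  fail(14) 'bcc': from fail(13)=3 chase 'c': 3 ⇒ 4;  out=∅∪out(4)={2}
  fail(18) 'acc': from fail(17)=3 chase 'c': 3 ⇒ 4;  out=∅∪out(4)={2}
  fail(9) 'aabb': from fail(8)=2 chase 'b': 2→12→0 ⇒ 12;  out=∅∪out(12)=∅
  fail(15) 'bccd': from fail(14)=4 chase 'd': 4→3 ⇒ 6;  out=∅∪out(6)={3}
  fail(19) 'accd': from fail(18)=4 chase 'd': 4→3 ⇒ 6;  out=∅∪out(6)={3}
  fail(10) 'aabbd': from fail(9)=12 chase 'd': 12→0 ⇒ 21;  out=∅∪out(21)=∅
  fail(16) 'bccdb': from fail(15)=6 chase 'b': 6→21→0 ⇒ 12;  out={5}∪out(12)={5}
  fail(20) 'accdd': from fail(19)=6 chase 'd': 6→21 ⇒ 22;  out={6}∪out(22)={6,7}
  fail(11) 'aabbdd': from fail(10)=21 chase 'd': 21 ⇒ 22;  out={4}∪out(22)={4,7}

Scan:
i=0 'a': node 0→1
i=1 'a': node 1→7
i=2 'b': node 7→8  → match P0@[1:2]
i=3 'c': node 8→13 ·f  → match P2@[3:3]
i=4 'c': node 13→14  → match P2@[4:4]
i=5 'a': node 14→5 ·f  → match P1@[3:5]
i=6 'b': node 5→2 ·f  → match P0@[5:6]
i=7 'b': node 2→12 ·f
i=8 'b': node 12→12 ·f
i=9 'a': node 12→1 ·f
i=10 'b': node 1→2  → match P0@[9:10]
i=11 'a': node 2→1 ·f
i=12 'd': node 1→21 ·f
i=13 'd': node 21→22  → match P7@[12:13]
i=14 'd': node 22→22 ·f  → match P7@[13:14]
i=15 'c': node 22→3 ·f  → match P2@[15:15]
i=16 'a': node 3→1 ·f
i=17 'c': node 1→17  → match P2@[17:17]
i=18 'c': node 17→18  → match P2@[18:18]
i=19 'd': node 18→19  → match P3@[18:19]
i=20 'd': node 19→20  → match P6@[16:20],P7@[19:20]
i=21 'a': node 20→1 ·f
i=22 'd': node 1→21 ·f
i=23 'a': node 21→1 ·f
i=24 'a': node 1→7
i=25 'a': node 7→7 ·f
i=26 'c': node 7→17 ·f  → match P2@[26:26]
i=27 'c': node 17→18  → match P2@[27:27]
i=28 'd': node 18→19  → match P3@[27:28]
i=29 'd': node 19→20  → match P6@[25:29],P7@[28:29]
i=30 'b': node 20→12 ·f
i=31 'c': node 12→13  → match P2@[31:31]
i=32 'a': node 13→1 ·f
i=33 'c': node 1→17  → match P2@[33:33]
i=34 'd': node 17→6 ·f  → match P3@[33:34]
i=35 'b': node 6→12 ·f
i=36 'a': node 12→1 ·f
i=37 'b': node 1→2  → match P0@[36:37]
i=38 'b': node 2→12 ·f
i=39 'd': node 12→21 ·f
i=40 'b': node 21→12 ·f

Matches: [[2,0],[3,2],[4,2],[5,1],[6,0],[10,0],[13,7],[14,7],[15,2],[17,2],[18,2],[19,3],[20,6],[20,7],[26,2],[27,2],[28,3],[29,6],[29,7],[31,2],[33,2],[34,3],[37,0]]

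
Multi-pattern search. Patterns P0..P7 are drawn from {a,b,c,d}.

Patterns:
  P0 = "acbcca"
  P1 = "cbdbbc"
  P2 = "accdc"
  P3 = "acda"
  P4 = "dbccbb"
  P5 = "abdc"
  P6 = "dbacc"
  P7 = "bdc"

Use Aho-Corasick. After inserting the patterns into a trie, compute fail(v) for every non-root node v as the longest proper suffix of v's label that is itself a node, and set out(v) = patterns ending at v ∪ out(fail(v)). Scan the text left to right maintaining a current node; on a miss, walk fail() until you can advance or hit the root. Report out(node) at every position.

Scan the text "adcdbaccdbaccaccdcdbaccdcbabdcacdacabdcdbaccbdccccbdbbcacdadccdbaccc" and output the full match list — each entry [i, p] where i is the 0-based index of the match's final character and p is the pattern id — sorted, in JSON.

Build:
Trie (insert patterns):
  0='ε' goto a→1 b→30 c→7 d→18
  1='a' goto b→24 c→2
  2='ac' goto b→3 c→13 d→16
  3='acb' goto c→4
  4='acbc' goto c→5
  5='acbcc' goto a→6
  6='acbcca' goto ·  ←P0
  7='c' goto b→8
  8='cb' goto d→9
  9='cbd' goto b→10
  10='cbdb' goto b→11
  11='cbdbb' goto c→12
  12='cbdbbc' goto ·  ←P1
  13='acc' goto d→14
  14='accd' goto c→15
  15='accdc' goto ·  ←P2
  16='acd' goto a→17
  17='acda' goto ·  ←P3
  18='d' goto b→19
  19='db' goto a→27 c→20
  20='dbc' goto c→21
  21='dbcc' goto b→22
  22='dbccb' goto b→23
  23='dbccbb' goto ·  ←P4
  24='ab' goto d→25
  25='abd' goto c→26
  26='abdc' goto ·  ←P5
  27='dba' goto c→28
  28='dbac' goto c→29
  29='dbacc' goto ·  ←P6
  30='b' goto d→31
  31='bd' goto c→32
  32='bdc' goto ·  ←P7

BFS fail/out derivation:
  fail(1) 'a': from fail(0)=0 chase 'a': 0 ⇒ 0;  out=∅∪out(0)=∅
  fail(7) 'c': from fail(0)=0 chase 'c': 0 ⇒ 0;  out=∅∪out(0)=∅
  fail(18) 'd': from fail(0)=0 chase 'd': 0 ⇒ 0;  out=∅∪out(0)=∅
  fail(30) 'b': from fail(0)=0 chase 'b': 0 ⇒ 0;  out=∅∪out(0)=∅
  fail(2) 'ac': from fail(1)=0 chase 'c': 0 ⇒ 7;  out=∅∪out(7)=∅
  fail(8) 'cb': from fail(7)=0 chase 'b': 0 ⇒ 30;  out=∅∪out(30)=∅
  fail(19) 'db': from fail(18)=0 chase 'b': 0 ⇒ 30;  out=∅∪out(30)=∅
  fail(24) 'ab': from fail(1)=0 chase 'b': 0 ⇒ 30;  out=∅∪out(30)=∅
  fail(31) 'bd': from fail(30)=0 chase 'd': 0 ⇒ 18;  out=∅∪out(18)=∅
  fail(3) 'acb': from fail(2)=7 chase 'b': 7 ⇒ 8;  out=∅∪out(8)=∅
  fail(9) 'cbd': from fail(8)=30 chase 'd': 30 ⇒ 31;  out=∅∪out(31)=∅
  fail(13) 'acc': from fail(2)=7 chase 'c': 7→0 ⇒ 7;  out=∅∪out(7)=∅
  fail(16) 'acd': from fail(2)=7 chase 'd': 7→0 ⇒ 18;  out=∅∪out(18)=∅
  fail(20) 'dbc': from fail(19)=30 chase 'c': 30→0 ⇒ 7;  out=∅∪out(7)=∅
  fail(25) 'abd': from fail(24)=30 chase 'd': 30 ⇒ 31;  out=∅∪out(31)=∅
  fail(27) 'dba': from fail(19)=30 chase 'a': 30→0 ⇒ 1;  out=∅∪out(1)=∅
  fail(32) 'bdc': from fail(31)=18 chase 'c': 18→0 ⇒ 7;  out={7}∪out(7)={7}
  fail(4) 'acbc': from fail(3)=8 chase 'c': 8→30→0 ⇒ 7;  out=∅∪out(7)=∅
  fail(10) 'cbdb': from fail(9)=31 chase 'b': 31→18 ⇒ 19;  out=∅∪out(19)=∅
  fail(14) 'accd': from fail(13)=7 chase 'd': 7→0 ⇒ 18;  out=∅∪out(18)=∅
  fail(17) 'acda': from fail(16)=18 chase 'a': 18→0 ⇒ 1;  out={3}∪out(1)={3}
  fail(21) 'dbcc': from fail(20)=7 chase 'c': 7→0 ⇒ 7;  out=∅∪out(7)=∅
  fail(26) 'abdc': from fail(25)=31 chase 'c': 31 ⇒ 32;  out={5}∪out(32)={5,7}
  fail(28) 'dbac': from fail(27)=1 chase 'c': 1 ⇒ 2;  out=∅∪out(2)=∅
  fail(5) 'acbcc': from fail(4)=7 chase 'c': 7→0 ⇒ 7;  out=∅∪out(7)=∅
  fail(11) 'cbdbb': from fail(10)=19 chase 'b': 19→30→0 ⇒ 30;  out=∅∪out(30)=∅
  fail(15) 'accdc': from fail(14)=18 chase 'c': 18→0 ⇒ 7;  out={2}∪out(7)={2}
  fail(22) 'dbccb': from fail(21)=7 chase 'b': 7 ⇒ 8;  out=∅∪out(8)=∅
  fail(29) 'dbacc': from fail(28)=2 chase 'c': 2 ⇒ 13;  out={6}∪out(13)={6}
  fail(6) 'acbcca': from fail(5)=7 chase 'a': 7→0 ⇒ 1;  out={0}∪out(1)={0}
  fail(12) 'cbdbbc': from fail(11)=30 chase 'c': 30→0 ⇒ 7;  out={1}∪out(7)={1}
  fail(23) 'dbccbb': from fail(22)=8 chase 'b': 8→30→0 ⇒ 30;  out={4}∪out(30)={4}

Scan:
i=0 'a': node 0→1
i=1 'd': node 1→18 (fail-walked)
i=2 'c': node 18→7 (fail-walked)
i=3 'd': node 7→18 (fail-walked)
i=4 'b': node 18→19
i=5 'a': node 19→27
i=6 'c': node 27→28
i=7 'c': node 28→29  ** P6@[3:7]
i=8 'd': node 29→14 (fail-walked)
i=9 'b': node 14→19 (fail-walked)
i=10 'a': node 19→27
i=11 'c': node 27→28
i=12 'c': node 28→29  ** P6@[8:12]
i=13 'a': node 29→1 (fail-walked)
i=14 'c': node 1→2
i=15 'c': node 2→13
i=16 'd': node 13→14
i=17 'c': node 14→15  ** P2@[13:17]
i=18 'd': node 15→18 (fail-walked)
i=19 'b': node 18→19
i=20 'a': node 19→27
i=21 'c': node 27→28
i=22 'c': node 28→29  ** P6@[18:22]
i=23 'd': node 29→14 (fail-walked)
i=24 'c': node 14→15  ** P2@[20:24]
i=25 'b': node 15→8 (fail-walked)
i=26 'a': node 8→1 (fail-walked)
i=27 'b': node 1→24
i=28 'd': node 24→25
i=29 'c': node 25→26  ** P5@[26:29],P7@[27:29]
i=30 'a': node 26→1 (fail-walked)
i=31 'c': node 1→2
i=32 'd': node 2→16
i=33 'a': node 16→17  ** P3@[30:33]
i=34 'c': node 17→2 (fail-walked)
i=35 'a': node 2→1 (fail-walked)
i=36 'b': node 1→24
i=37 'd': node 24→25
i=38 'c': node 25→26  ** P5@[35:38],P7@[36:38]
i=39 'd': node 26→18 (fail-walked)
i=40 'b': node 18→19
i=41 'a': node 19→27
i=42 'c': node 27→28
i=43 'c': node 28→29  ** P6@[39:43]
i=44 'b': node 29→8 (fail-walked)
i=45 'd': node 8→9
i=46 'c': node 9→32 (fail-walked)  ** P7@[44:46]
i=47 'c': node 32→7 (fail-walked)
i=48 'c': node 7→7 (fail-walked)
i=49 'c': node 7→7 (fail-walked)
i=50 'b': node 7→8
i=51 'd': node 8→9
i=52 'b': node 9→10
i=53 'b': node 10→11
i=54 'c': node 11→12  ** P1@[49:54]
i=55 'a': node 12→1 (fail-walked)
i=56 'c': node 1→2
i=57 'd': node 2→16
i=58 'a': node 16→17  ** P3@[55:58]
i=59 'd': node 17→18 (fail-walked)
i=60 'c': node 18→7 (fail-walked)
i=61 'c': node 7→7 (fail-walked)
i=62 'd': node 7→18 (fail-walked)
i=63 'b': node 18→19
i=64 'a': node 19→27
i=65 'c': node 27→28
i=66 'c': node 28→29  ** P6@[62:66]
i=67 'c': node 29→7 (fail-walked)

Result: [[7,6],[12,6],[17,2],[22,6],[24,2],[29,5],[29,7],[33,3],[38,5],[38,7],[43,6],[46,7],[54,1],[58,3],[66,6]]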